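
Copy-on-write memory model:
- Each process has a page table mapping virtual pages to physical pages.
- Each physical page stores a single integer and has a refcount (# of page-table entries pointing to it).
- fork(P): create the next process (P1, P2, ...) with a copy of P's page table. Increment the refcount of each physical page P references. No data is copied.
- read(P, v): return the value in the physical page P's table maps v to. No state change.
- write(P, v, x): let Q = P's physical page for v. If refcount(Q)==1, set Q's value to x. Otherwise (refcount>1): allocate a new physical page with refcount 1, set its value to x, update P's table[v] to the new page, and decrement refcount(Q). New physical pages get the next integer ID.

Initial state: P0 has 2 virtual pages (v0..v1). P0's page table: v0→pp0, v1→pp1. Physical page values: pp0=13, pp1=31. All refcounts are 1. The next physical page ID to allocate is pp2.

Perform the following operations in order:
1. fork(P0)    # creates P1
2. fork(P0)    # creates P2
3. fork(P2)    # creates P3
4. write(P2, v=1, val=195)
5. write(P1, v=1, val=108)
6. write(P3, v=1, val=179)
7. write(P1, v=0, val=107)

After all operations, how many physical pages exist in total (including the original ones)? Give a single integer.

Op 1: fork(P0) -> P1. 2 ppages; refcounts: pp0:2 pp1:2
Op 2: fork(P0) -> P2. 2 ppages; refcounts: pp0:3 pp1:3
Op 3: fork(P2) -> P3. 2 ppages; refcounts: pp0:4 pp1:4
Op 4: write(P2, v1, 195). refcount(pp1)=4>1 -> COPY to pp2. 3 ppages; refcounts: pp0:4 pp1:3 pp2:1
Op 5: write(P1, v1, 108). refcount(pp1)=3>1 -> COPY to pp3. 4 ppages; refcounts: pp0:4 pp1:2 pp2:1 pp3:1
Op 6: write(P3, v1, 179). refcount(pp1)=2>1 -> COPY to pp4. 5 ppages; refcounts: pp0:4 pp1:1 pp2:1 pp3:1 pp4:1
Op 7: write(P1, v0, 107). refcount(pp0)=4>1 -> COPY to pp5. 6 ppages; refcounts: pp0:3 pp1:1 pp2:1 pp3:1 pp4:1 pp5:1

Answer: 6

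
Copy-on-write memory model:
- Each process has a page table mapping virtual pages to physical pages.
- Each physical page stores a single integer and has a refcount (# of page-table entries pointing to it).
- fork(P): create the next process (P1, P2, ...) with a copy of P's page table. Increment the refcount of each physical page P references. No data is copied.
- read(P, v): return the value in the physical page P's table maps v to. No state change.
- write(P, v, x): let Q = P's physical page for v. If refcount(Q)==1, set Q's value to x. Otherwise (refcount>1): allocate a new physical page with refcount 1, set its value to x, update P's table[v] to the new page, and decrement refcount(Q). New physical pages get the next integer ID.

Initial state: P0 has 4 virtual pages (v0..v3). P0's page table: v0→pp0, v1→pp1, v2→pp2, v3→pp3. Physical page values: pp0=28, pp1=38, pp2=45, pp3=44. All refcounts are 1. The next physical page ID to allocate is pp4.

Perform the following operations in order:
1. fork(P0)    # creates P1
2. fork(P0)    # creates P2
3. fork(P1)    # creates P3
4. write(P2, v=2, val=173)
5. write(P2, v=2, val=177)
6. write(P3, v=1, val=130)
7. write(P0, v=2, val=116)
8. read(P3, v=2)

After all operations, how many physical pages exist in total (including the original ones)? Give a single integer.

Op 1: fork(P0) -> P1. 4 ppages; refcounts: pp0:2 pp1:2 pp2:2 pp3:2
Op 2: fork(P0) -> P2. 4 ppages; refcounts: pp0:3 pp1:3 pp2:3 pp3:3
Op 3: fork(P1) -> P3. 4 ppages; refcounts: pp0:4 pp1:4 pp2:4 pp3:4
Op 4: write(P2, v2, 173). refcount(pp2)=4>1 -> COPY to pp4. 5 ppages; refcounts: pp0:4 pp1:4 pp2:3 pp3:4 pp4:1
Op 5: write(P2, v2, 177). refcount(pp4)=1 -> write in place. 5 ppages; refcounts: pp0:4 pp1:4 pp2:3 pp3:4 pp4:1
Op 6: write(P3, v1, 130). refcount(pp1)=4>1 -> COPY to pp5. 6 ppages; refcounts: pp0:4 pp1:3 pp2:3 pp3:4 pp4:1 pp5:1
Op 7: write(P0, v2, 116). refcount(pp2)=3>1 -> COPY to pp6. 7 ppages; refcounts: pp0:4 pp1:3 pp2:2 pp3:4 pp4:1 pp5:1 pp6:1
Op 8: read(P3, v2) -> 45. No state change.

Answer: 7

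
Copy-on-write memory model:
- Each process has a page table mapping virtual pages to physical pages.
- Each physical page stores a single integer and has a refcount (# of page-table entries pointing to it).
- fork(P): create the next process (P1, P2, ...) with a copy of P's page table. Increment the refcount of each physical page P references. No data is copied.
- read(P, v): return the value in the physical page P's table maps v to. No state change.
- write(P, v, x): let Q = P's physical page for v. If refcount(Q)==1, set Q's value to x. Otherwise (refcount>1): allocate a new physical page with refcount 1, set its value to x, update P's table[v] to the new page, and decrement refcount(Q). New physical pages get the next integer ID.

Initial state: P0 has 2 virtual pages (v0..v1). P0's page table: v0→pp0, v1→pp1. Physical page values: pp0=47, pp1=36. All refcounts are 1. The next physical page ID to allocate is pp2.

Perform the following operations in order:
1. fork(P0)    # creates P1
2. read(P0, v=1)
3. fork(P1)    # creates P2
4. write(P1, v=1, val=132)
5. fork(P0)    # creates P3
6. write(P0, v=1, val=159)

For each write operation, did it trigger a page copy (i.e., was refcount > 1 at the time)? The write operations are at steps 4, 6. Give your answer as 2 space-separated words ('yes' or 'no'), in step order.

Op 1: fork(P0) -> P1. 2 ppages; refcounts: pp0:2 pp1:2
Op 2: read(P0, v1) -> 36. No state change.
Op 3: fork(P1) -> P2. 2 ppages; refcounts: pp0:3 pp1:3
Op 4: write(P1, v1, 132). refcount(pp1)=3>1 -> COPY to pp2. 3 ppages; refcounts: pp0:3 pp1:2 pp2:1
Op 5: fork(P0) -> P3. 3 ppages; refcounts: pp0:4 pp1:3 pp2:1
Op 6: write(P0, v1, 159). refcount(pp1)=3>1 -> COPY to pp3. 4 ppages; refcounts: pp0:4 pp1:2 pp2:1 pp3:1

yes yes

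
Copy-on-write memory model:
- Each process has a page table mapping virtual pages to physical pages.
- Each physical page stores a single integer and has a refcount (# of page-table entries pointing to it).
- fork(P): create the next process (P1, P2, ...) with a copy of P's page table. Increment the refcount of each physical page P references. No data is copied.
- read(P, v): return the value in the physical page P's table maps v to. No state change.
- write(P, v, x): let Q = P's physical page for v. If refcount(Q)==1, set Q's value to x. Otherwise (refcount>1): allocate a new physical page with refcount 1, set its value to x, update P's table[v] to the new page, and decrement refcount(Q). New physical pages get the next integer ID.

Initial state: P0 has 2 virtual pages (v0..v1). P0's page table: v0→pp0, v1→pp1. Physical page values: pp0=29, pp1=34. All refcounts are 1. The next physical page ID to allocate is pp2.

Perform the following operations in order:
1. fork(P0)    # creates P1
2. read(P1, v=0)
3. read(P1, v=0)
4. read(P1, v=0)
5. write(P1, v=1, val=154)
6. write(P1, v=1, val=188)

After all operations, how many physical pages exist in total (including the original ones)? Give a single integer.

Op 1: fork(P0) -> P1. 2 ppages; refcounts: pp0:2 pp1:2
Op 2: read(P1, v0) -> 29. No state change.
Op 3: read(P1, v0) -> 29. No state change.
Op 4: read(P1, v0) -> 29. No state change.
Op 5: write(P1, v1, 154). refcount(pp1)=2>1 -> COPY to pp2. 3 ppages; refcounts: pp0:2 pp1:1 pp2:1
Op 6: write(P1, v1, 188). refcount(pp2)=1 -> write in place. 3 ppages; refcounts: pp0:2 pp1:1 pp2:1

Answer: 3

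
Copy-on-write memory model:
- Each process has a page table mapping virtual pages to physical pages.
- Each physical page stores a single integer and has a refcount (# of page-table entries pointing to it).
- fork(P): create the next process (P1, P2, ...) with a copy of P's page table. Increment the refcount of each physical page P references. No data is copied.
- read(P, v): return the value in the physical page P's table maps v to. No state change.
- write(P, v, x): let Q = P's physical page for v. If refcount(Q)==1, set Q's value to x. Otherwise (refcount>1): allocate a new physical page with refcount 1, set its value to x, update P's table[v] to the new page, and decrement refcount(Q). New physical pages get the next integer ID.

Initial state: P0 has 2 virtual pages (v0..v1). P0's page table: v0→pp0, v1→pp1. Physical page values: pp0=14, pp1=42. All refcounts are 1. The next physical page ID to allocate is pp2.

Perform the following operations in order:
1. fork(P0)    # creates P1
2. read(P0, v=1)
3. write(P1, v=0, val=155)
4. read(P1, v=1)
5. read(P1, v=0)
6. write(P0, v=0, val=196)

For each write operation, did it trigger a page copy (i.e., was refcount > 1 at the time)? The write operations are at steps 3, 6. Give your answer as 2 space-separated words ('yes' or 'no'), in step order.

Op 1: fork(P0) -> P1. 2 ppages; refcounts: pp0:2 pp1:2
Op 2: read(P0, v1) -> 42. No state change.
Op 3: write(P1, v0, 155). refcount(pp0)=2>1 -> COPY to pp2. 3 ppages; refcounts: pp0:1 pp1:2 pp2:1
Op 4: read(P1, v1) -> 42. No state change.
Op 5: read(P1, v0) -> 155. No state change.
Op 6: write(P0, v0, 196). refcount(pp0)=1 -> write in place. 3 ppages; refcounts: pp0:1 pp1:2 pp2:1

yes no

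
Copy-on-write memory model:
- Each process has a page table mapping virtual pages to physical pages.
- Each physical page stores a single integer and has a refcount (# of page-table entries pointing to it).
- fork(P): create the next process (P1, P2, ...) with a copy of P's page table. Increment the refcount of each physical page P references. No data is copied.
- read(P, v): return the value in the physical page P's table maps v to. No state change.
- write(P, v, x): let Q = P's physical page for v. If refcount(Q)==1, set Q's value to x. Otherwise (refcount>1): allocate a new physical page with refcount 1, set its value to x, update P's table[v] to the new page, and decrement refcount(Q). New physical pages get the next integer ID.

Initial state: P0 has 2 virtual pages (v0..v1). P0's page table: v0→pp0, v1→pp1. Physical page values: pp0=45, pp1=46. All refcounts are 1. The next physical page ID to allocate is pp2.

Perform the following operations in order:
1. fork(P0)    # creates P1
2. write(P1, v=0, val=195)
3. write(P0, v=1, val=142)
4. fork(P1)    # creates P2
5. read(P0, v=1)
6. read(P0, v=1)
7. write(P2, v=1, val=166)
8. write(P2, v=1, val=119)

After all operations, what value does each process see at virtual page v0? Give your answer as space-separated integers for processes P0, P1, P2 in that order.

Answer: 45 195 195

Derivation:
Op 1: fork(P0) -> P1. 2 ppages; refcounts: pp0:2 pp1:2
Op 2: write(P1, v0, 195). refcount(pp0)=2>1 -> COPY to pp2. 3 ppages; refcounts: pp0:1 pp1:2 pp2:1
Op 3: write(P0, v1, 142). refcount(pp1)=2>1 -> COPY to pp3. 4 ppages; refcounts: pp0:1 pp1:1 pp2:1 pp3:1
Op 4: fork(P1) -> P2. 4 ppages; refcounts: pp0:1 pp1:2 pp2:2 pp3:1
Op 5: read(P0, v1) -> 142. No state change.
Op 6: read(P0, v1) -> 142. No state change.
Op 7: write(P2, v1, 166). refcount(pp1)=2>1 -> COPY to pp4. 5 ppages; refcounts: pp0:1 pp1:1 pp2:2 pp3:1 pp4:1
Op 8: write(P2, v1, 119). refcount(pp4)=1 -> write in place. 5 ppages; refcounts: pp0:1 pp1:1 pp2:2 pp3:1 pp4:1
P0: v0 -> pp0 = 45
P1: v0 -> pp2 = 195
P2: v0 -> pp2 = 195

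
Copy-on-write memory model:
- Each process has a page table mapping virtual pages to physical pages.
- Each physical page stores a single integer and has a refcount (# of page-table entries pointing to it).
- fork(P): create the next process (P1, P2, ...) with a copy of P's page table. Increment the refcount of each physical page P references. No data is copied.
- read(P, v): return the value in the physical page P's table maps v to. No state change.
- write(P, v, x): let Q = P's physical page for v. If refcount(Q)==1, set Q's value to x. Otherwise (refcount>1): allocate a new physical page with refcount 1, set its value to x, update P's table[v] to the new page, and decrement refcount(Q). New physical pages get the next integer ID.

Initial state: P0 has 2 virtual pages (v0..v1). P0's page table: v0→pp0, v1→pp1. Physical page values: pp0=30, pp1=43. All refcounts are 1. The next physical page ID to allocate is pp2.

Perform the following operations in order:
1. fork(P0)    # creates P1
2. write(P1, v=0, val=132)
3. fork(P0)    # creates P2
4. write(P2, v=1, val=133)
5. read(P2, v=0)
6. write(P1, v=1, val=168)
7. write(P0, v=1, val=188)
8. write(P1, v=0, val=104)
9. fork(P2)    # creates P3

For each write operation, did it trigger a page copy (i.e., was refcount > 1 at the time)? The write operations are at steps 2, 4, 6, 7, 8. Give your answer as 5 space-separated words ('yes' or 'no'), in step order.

Op 1: fork(P0) -> P1. 2 ppages; refcounts: pp0:2 pp1:2
Op 2: write(P1, v0, 132). refcount(pp0)=2>1 -> COPY to pp2. 3 ppages; refcounts: pp0:1 pp1:2 pp2:1
Op 3: fork(P0) -> P2. 3 ppages; refcounts: pp0:2 pp1:3 pp2:1
Op 4: write(P2, v1, 133). refcount(pp1)=3>1 -> COPY to pp3. 4 ppages; refcounts: pp0:2 pp1:2 pp2:1 pp3:1
Op 5: read(P2, v0) -> 30. No state change.
Op 6: write(P1, v1, 168). refcount(pp1)=2>1 -> COPY to pp4. 5 ppages; refcounts: pp0:2 pp1:1 pp2:1 pp3:1 pp4:1
Op 7: write(P0, v1, 188). refcount(pp1)=1 -> write in place. 5 ppages; refcounts: pp0:2 pp1:1 pp2:1 pp3:1 pp4:1
Op 8: write(P1, v0, 104). refcount(pp2)=1 -> write in place. 5 ppages; refcounts: pp0:2 pp1:1 pp2:1 pp3:1 pp4:1
Op 9: fork(P2) -> P3. 5 ppages; refcounts: pp0:3 pp1:1 pp2:1 pp3:2 pp4:1

yes yes yes no no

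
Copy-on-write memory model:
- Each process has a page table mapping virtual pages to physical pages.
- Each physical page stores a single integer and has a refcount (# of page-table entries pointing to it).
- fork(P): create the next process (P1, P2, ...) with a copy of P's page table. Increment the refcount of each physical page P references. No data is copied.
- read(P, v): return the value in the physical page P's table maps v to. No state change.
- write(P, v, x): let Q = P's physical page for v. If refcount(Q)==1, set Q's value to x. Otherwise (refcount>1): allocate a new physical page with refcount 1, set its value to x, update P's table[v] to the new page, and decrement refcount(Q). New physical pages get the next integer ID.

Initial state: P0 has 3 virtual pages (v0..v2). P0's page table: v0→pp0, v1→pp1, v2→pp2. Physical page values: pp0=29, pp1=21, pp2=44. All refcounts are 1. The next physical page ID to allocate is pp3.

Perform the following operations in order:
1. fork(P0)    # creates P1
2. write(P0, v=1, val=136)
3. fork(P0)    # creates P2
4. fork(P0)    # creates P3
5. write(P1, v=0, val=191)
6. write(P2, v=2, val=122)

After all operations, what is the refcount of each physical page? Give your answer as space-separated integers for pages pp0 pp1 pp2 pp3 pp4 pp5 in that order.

Op 1: fork(P0) -> P1. 3 ppages; refcounts: pp0:2 pp1:2 pp2:2
Op 2: write(P0, v1, 136). refcount(pp1)=2>1 -> COPY to pp3. 4 ppages; refcounts: pp0:2 pp1:1 pp2:2 pp3:1
Op 3: fork(P0) -> P2. 4 ppages; refcounts: pp0:3 pp1:1 pp2:3 pp3:2
Op 4: fork(P0) -> P3. 4 ppages; refcounts: pp0:4 pp1:1 pp2:4 pp3:3
Op 5: write(P1, v0, 191). refcount(pp0)=4>1 -> COPY to pp4. 5 ppages; refcounts: pp0:3 pp1:1 pp2:4 pp3:3 pp4:1
Op 6: write(P2, v2, 122). refcount(pp2)=4>1 -> COPY to pp5. 6 ppages; refcounts: pp0:3 pp1:1 pp2:3 pp3:3 pp4:1 pp5:1

Answer: 3 1 3 3 1 1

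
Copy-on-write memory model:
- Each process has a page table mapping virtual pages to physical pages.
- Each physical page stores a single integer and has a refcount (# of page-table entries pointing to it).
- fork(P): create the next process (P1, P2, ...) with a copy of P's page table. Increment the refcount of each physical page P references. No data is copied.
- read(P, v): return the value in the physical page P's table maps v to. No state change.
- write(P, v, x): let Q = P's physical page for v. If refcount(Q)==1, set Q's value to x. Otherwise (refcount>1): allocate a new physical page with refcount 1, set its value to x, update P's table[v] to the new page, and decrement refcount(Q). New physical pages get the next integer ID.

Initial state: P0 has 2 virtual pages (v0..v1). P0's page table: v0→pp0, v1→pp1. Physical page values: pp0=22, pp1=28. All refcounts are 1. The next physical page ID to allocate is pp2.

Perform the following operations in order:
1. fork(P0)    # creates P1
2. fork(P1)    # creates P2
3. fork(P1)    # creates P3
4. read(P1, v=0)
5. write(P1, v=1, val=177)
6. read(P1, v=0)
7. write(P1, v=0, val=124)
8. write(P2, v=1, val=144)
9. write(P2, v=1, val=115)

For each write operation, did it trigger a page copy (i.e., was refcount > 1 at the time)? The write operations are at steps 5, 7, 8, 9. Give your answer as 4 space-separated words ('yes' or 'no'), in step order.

Op 1: fork(P0) -> P1. 2 ppages; refcounts: pp0:2 pp1:2
Op 2: fork(P1) -> P2. 2 ppages; refcounts: pp0:3 pp1:3
Op 3: fork(P1) -> P3. 2 ppages; refcounts: pp0:4 pp1:4
Op 4: read(P1, v0) -> 22. No state change.
Op 5: write(P1, v1, 177). refcount(pp1)=4>1 -> COPY to pp2. 3 ppages; refcounts: pp0:4 pp1:3 pp2:1
Op 6: read(P1, v0) -> 22. No state change.
Op 7: write(P1, v0, 124). refcount(pp0)=4>1 -> COPY to pp3. 4 ppages; refcounts: pp0:3 pp1:3 pp2:1 pp3:1
Op 8: write(P2, v1, 144). refcount(pp1)=3>1 -> COPY to pp4. 5 ppages; refcounts: pp0:3 pp1:2 pp2:1 pp3:1 pp4:1
Op 9: write(P2, v1, 115). refcount(pp4)=1 -> write in place. 5 ppages; refcounts: pp0:3 pp1:2 pp2:1 pp3:1 pp4:1

yes yes yes no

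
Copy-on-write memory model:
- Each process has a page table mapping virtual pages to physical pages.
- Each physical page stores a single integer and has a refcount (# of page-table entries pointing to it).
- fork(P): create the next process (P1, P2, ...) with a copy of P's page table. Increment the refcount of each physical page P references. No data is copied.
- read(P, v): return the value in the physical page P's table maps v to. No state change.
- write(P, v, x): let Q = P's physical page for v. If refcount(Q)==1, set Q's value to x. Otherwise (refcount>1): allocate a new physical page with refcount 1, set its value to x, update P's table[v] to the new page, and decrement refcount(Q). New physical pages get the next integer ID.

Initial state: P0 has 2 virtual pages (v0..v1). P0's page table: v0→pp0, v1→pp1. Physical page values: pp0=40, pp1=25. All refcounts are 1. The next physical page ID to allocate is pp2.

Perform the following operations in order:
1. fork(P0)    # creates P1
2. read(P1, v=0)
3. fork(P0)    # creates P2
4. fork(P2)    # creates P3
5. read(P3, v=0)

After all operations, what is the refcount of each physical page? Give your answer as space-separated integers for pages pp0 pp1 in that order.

Answer: 4 4

Derivation:
Op 1: fork(P0) -> P1. 2 ppages; refcounts: pp0:2 pp1:2
Op 2: read(P1, v0) -> 40. No state change.
Op 3: fork(P0) -> P2. 2 ppages; refcounts: pp0:3 pp1:3
Op 4: fork(P2) -> P3. 2 ppages; refcounts: pp0:4 pp1:4
Op 5: read(P3, v0) -> 40. No state change.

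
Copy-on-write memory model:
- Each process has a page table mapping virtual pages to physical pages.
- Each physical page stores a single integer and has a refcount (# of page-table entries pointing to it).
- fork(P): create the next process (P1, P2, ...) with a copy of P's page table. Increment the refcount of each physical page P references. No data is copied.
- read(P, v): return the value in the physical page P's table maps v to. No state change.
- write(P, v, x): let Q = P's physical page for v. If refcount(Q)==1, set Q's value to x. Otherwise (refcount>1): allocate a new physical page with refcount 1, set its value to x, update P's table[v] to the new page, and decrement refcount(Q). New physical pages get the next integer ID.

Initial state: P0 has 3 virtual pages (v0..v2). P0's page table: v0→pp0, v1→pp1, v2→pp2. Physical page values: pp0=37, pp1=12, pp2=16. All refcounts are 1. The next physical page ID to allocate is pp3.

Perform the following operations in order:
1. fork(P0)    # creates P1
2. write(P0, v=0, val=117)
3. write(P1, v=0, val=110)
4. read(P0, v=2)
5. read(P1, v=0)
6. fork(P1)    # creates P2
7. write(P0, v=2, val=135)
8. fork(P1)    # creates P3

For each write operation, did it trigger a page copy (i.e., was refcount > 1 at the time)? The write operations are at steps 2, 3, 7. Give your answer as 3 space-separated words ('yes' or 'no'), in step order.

Op 1: fork(P0) -> P1. 3 ppages; refcounts: pp0:2 pp1:2 pp2:2
Op 2: write(P0, v0, 117). refcount(pp0)=2>1 -> COPY to pp3. 4 ppages; refcounts: pp0:1 pp1:2 pp2:2 pp3:1
Op 3: write(P1, v0, 110). refcount(pp0)=1 -> write in place. 4 ppages; refcounts: pp0:1 pp1:2 pp2:2 pp3:1
Op 4: read(P0, v2) -> 16. No state change.
Op 5: read(P1, v0) -> 110. No state change.
Op 6: fork(P1) -> P2. 4 ppages; refcounts: pp0:2 pp1:3 pp2:3 pp3:1
Op 7: write(P0, v2, 135). refcount(pp2)=3>1 -> COPY to pp4. 5 ppages; refcounts: pp0:2 pp1:3 pp2:2 pp3:1 pp4:1
Op 8: fork(P1) -> P3. 5 ppages; refcounts: pp0:3 pp1:4 pp2:3 pp3:1 pp4:1

yes no yes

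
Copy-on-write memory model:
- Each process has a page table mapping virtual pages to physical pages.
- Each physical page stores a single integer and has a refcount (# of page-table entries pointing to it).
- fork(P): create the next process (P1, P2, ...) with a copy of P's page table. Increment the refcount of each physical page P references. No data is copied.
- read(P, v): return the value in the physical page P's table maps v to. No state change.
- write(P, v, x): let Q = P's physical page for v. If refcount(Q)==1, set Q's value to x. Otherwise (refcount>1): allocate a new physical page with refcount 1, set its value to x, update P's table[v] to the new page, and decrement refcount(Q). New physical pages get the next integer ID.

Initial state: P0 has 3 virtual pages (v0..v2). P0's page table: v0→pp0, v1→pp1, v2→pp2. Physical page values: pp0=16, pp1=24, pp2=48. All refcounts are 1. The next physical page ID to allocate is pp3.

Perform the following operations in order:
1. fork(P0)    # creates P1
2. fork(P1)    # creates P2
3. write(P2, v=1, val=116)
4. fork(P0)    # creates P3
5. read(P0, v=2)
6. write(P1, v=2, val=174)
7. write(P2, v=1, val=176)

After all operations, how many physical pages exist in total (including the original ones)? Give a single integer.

Op 1: fork(P0) -> P1. 3 ppages; refcounts: pp0:2 pp1:2 pp2:2
Op 2: fork(P1) -> P2. 3 ppages; refcounts: pp0:3 pp1:3 pp2:3
Op 3: write(P2, v1, 116). refcount(pp1)=3>1 -> COPY to pp3. 4 ppages; refcounts: pp0:3 pp1:2 pp2:3 pp3:1
Op 4: fork(P0) -> P3. 4 ppages; refcounts: pp0:4 pp1:3 pp2:4 pp3:1
Op 5: read(P0, v2) -> 48. No state change.
Op 6: write(P1, v2, 174). refcount(pp2)=4>1 -> COPY to pp4. 5 ppages; refcounts: pp0:4 pp1:3 pp2:3 pp3:1 pp4:1
Op 7: write(P2, v1, 176). refcount(pp3)=1 -> write in place. 5 ppages; refcounts: pp0:4 pp1:3 pp2:3 pp3:1 pp4:1

Answer: 5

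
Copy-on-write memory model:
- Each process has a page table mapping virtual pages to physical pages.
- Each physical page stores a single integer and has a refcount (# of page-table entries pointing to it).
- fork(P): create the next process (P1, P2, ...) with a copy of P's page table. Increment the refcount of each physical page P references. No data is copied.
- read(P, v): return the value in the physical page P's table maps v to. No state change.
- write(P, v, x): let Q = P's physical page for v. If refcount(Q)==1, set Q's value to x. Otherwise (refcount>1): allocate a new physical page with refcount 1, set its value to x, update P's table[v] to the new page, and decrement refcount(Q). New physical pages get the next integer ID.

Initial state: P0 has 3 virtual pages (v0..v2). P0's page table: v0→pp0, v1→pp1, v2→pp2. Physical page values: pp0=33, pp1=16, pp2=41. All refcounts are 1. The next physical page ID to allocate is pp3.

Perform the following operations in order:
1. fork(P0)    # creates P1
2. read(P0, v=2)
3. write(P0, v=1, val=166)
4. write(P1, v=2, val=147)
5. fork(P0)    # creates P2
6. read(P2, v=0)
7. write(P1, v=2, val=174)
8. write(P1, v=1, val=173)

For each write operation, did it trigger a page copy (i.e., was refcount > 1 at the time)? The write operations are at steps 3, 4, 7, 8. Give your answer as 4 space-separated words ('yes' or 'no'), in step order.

Op 1: fork(P0) -> P1. 3 ppages; refcounts: pp0:2 pp1:2 pp2:2
Op 2: read(P0, v2) -> 41. No state change.
Op 3: write(P0, v1, 166). refcount(pp1)=2>1 -> COPY to pp3. 4 ppages; refcounts: pp0:2 pp1:1 pp2:2 pp3:1
Op 4: write(P1, v2, 147). refcount(pp2)=2>1 -> COPY to pp4. 5 ppages; refcounts: pp0:2 pp1:1 pp2:1 pp3:1 pp4:1
Op 5: fork(P0) -> P2. 5 ppages; refcounts: pp0:3 pp1:1 pp2:2 pp3:2 pp4:1
Op 6: read(P2, v0) -> 33. No state change.
Op 7: write(P1, v2, 174). refcount(pp4)=1 -> write in place. 5 ppages; refcounts: pp0:3 pp1:1 pp2:2 pp3:2 pp4:1
Op 8: write(P1, v1, 173). refcount(pp1)=1 -> write in place. 5 ppages; refcounts: pp0:3 pp1:1 pp2:2 pp3:2 pp4:1

yes yes no no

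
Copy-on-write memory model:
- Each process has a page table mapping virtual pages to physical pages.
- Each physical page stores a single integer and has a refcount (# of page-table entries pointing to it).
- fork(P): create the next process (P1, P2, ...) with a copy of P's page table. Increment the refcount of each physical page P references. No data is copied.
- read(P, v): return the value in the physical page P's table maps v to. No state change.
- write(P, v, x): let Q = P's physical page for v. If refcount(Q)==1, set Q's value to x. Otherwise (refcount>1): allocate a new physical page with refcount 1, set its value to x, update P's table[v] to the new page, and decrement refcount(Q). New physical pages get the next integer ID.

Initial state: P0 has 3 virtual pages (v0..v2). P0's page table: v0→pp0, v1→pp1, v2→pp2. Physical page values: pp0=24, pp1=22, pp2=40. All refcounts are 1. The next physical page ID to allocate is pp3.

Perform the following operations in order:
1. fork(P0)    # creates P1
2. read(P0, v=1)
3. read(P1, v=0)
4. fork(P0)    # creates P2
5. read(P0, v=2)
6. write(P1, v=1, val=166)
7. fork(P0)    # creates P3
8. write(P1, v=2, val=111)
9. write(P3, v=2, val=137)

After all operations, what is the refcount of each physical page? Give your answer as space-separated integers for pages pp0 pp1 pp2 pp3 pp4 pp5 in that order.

Answer: 4 3 2 1 1 1

Derivation:
Op 1: fork(P0) -> P1. 3 ppages; refcounts: pp0:2 pp1:2 pp2:2
Op 2: read(P0, v1) -> 22. No state change.
Op 3: read(P1, v0) -> 24. No state change.
Op 4: fork(P0) -> P2. 3 ppages; refcounts: pp0:3 pp1:3 pp2:3
Op 5: read(P0, v2) -> 40. No state change.
Op 6: write(P1, v1, 166). refcount(pp1)=3>1 -> COPY to pp3. 4 ppages; refcounts: pp0:3 pp1:2 pp2:3 pp3:1
Op 7: fork(P0) -> P3. 4 ppages; refcounts: pp0:4 pp1:3 pp2:4 pp3:1
Op 8: write(P1, v2, 111). refcount(pp2)=4>1 -> COPY to pp4. 5 ppages; refcounts: pp0:4 pp1:3 pp2:3 pp3:1 pp4:1
Op 9: write(P3, v2, 137). refcount(pp2)=3>1 -> COPY to pp5. 6 ppages; refcounts: pp0:4 pp1:3 pp2:2 pp3:1 pp4:1 pp5:1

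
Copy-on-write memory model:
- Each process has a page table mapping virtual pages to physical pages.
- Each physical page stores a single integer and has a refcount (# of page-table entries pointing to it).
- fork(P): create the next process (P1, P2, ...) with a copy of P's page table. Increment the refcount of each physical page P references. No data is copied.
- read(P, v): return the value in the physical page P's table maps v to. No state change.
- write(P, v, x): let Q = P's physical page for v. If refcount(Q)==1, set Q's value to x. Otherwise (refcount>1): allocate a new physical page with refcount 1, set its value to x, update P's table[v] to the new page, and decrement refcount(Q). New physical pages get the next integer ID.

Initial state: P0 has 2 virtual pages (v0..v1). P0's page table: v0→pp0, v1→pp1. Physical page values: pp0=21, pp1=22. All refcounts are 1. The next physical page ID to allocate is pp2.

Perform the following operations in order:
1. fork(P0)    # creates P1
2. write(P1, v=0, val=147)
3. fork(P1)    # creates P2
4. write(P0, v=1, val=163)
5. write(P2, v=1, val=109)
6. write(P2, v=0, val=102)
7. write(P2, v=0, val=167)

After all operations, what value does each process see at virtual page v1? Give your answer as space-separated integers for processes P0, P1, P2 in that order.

Op 1: fork(P0) -> P1. 2 ppages; refcounts: pp0:2 pp1:2
Op 2: write(P1, v0, 147). refcount(pp0)=2>1 -> COPY to pp2. 3 ppages; refcounts: pp0:1 pp1:2 pp2:1
Op 3: fork(P1) -> P2. 3 ppages; refcounts: pp0:1 pp1:3 pp2:2
Op 4: write(P0, v1, 163). refcount(pp1)=3>1 -> COPY to pp3. 4 ppages; refcounts: pp0:1 pp1:2 pp2:2 pp3:1
Op 5: write(P2, v1, 109). refcount(pp1)=2>1 -> COPY to pp4. 5 ppages; refcounts: pp0:1 pp1:1 pp2:2 pp3:1 pp4:1
Op 6: write(P2, v0, 102). refcount(pp2)=2>1 -> COPY to pp5. 6 ppages; refcounts: pp0:1 pp1:1 pp2:1 pp3:1 pp4:1 pp5:1
Op 7: write(P2, v0, 167). refcount(pp5)=1 -> write in place. 6 ppages; refcounts: pp0:1 pp1:1 pp2:1 pp3:1 pp4:1 pp5:1
P0: v1 -> pp3 = 163
P1: v1 -> pp1 = 22
P2: v1 -> pp4 = 109

Answer: 163 22 109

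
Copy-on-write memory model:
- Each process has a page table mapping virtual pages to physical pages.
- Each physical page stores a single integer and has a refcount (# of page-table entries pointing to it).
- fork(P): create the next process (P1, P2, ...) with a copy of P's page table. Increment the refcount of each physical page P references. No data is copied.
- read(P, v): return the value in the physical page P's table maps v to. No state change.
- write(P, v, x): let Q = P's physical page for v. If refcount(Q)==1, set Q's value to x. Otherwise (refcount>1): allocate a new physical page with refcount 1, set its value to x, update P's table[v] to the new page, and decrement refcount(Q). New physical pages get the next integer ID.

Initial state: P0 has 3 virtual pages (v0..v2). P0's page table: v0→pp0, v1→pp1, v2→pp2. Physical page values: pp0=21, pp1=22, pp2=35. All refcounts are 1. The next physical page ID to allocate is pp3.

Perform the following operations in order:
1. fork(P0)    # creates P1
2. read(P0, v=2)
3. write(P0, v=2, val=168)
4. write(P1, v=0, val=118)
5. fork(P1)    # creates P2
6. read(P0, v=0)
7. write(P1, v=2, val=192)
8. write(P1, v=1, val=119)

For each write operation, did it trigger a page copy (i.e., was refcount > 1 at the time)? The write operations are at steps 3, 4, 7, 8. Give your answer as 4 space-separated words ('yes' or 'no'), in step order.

Op 1: fork(P0) -> P1. 3 ppages; refcounts: pp0:2 pp1:2 pp2:2
Op 2: read(P0, v2) -> 35. No state change.
Op 3: write(P0, v2, 168). refcount(pp2)=2>1 -> COPY to pp3. 4 ppages; refcounts: pp0:2 pp1:2 pp2:1 pp3:1
Op 4: write(P1, v0, 118). refcount(pp0)=2>1 -> COPY to pp4. 5 ppages; refcounts: pp0:1 pp1:2 pp2:1 pp3:1 pp4:1
Op 5: fork(P1) -> P2. 5 ppages; refcounts: pp0:1 pp1:3 pp2:2 pp3:1 pp4:2
Op 6: read(P0, v0) -> 21. No state change.
Op 7: write(P1, v2, 192). refcount(pp2)=2>1 -> COPY to pp5. 6 ppages; refcounts: pp0:1 pp1:3 pp2:1 pp3:1 pp4:2 pp5:1
Op 8: write(P1, v1, 119). refcount(pp1)=3>1 -> COPY to pp6. 7 ppages; refcounts: pp0:1 pp1:2 pp2:1 pp3:1 pp4:2 pp5:1 pp6:1

yes yes yes yes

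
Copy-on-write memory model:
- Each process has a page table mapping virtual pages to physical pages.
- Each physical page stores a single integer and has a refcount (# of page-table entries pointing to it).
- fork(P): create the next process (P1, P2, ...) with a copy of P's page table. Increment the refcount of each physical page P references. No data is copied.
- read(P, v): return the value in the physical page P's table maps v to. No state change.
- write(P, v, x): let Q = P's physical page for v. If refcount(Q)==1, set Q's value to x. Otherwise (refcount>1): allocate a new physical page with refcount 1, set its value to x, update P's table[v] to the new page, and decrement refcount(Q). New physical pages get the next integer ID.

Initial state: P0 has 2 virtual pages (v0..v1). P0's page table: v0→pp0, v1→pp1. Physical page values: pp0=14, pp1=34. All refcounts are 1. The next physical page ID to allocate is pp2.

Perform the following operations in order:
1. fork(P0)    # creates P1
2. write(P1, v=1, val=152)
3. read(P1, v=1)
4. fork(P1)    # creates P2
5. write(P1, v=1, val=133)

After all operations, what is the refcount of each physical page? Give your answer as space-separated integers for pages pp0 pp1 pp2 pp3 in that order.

Answer: 3 1 1 1

Derivation:
Op 1: fork(P0) -> P1. 2 ppages; refcounts: pp0:2 pp1:2
Op 2: write(P1, v1, 152). refcount(pp1)=2>1 -> COPY to pp2. 3 ppages; refcounts: pp0:2 pp1:1 pp2:1
Op 3: read(P1, v1) -> 152. No state change.
Op 4: fork(P1) -> P2. 3 ppages; refcounts: pp0:3 pp1:1 pp2:2
Op 5: write(P1, v1, 133). refcount(pp2)=2>1 -> COPY to pp3. 4 ppages; refcounts: pp0:3 pp1:1 pp2:1 pp3:1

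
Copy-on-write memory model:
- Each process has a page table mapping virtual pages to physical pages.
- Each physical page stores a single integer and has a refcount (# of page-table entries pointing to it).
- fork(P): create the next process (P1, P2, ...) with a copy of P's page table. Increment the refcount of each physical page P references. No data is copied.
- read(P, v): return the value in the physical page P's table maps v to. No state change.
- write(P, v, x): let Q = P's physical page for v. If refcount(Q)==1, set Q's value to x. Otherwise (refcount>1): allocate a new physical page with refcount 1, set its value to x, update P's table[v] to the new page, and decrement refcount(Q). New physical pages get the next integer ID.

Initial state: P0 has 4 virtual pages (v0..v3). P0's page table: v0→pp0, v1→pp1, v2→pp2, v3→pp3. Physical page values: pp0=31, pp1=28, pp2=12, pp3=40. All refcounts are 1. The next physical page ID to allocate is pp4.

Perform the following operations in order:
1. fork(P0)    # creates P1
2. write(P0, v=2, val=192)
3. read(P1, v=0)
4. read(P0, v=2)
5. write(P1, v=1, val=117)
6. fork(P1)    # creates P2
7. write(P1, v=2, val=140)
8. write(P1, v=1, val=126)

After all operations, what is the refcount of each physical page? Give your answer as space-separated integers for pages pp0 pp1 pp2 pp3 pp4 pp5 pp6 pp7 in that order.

Op 1: fork(P0) -> P1. 4 ppages; refcounts: pp0:2 pp1:2 pp2:2 pp3:2
Op 2: write(P0, v2, 192). refcount(pp2)=2>1 -> COPY to pp4. 5 ppages; refcounts: pp0:2 pp1:2 pp2:1 pp3:2 pp4:1
Op 3: read(P1, v0) -> 31. No state change.
Op 4: read(P0, v2) -> 192. No state change.
Op 5: write(P1, v1, 117). refcount(pp1)=2>1 -> COPY to pp5. 6 ppages; refcounts: pp0:2 pp1:1 pp2:1 pp3:2 pp4:1 pp5:1
Op 6: fork(P1) -> P2. 6 ppages; refcounts: pp0:3 pp1:1 pp2:2 pp3:3 pp4:1 pp5:2
Op 7: write(P1, v2, 140). refcount(pp2)=2>1 -> COPY to pp6. 7 ppages; refcounts: pp0:3 pp1:1 pp2:1 pp3:3 pp4:1 pp5:2 pp6:1
Op 8: write(P1, v1, 126). refcount(pp5)=2>1 -> COPY to pp7. 8 ppages; refcounts: pp0:3 pp1:1 pp2:1 pp3:3 pp4:1 pp5:1 pp6:1 pp7:1

Answer: 3 1 1 3 1 1 1 1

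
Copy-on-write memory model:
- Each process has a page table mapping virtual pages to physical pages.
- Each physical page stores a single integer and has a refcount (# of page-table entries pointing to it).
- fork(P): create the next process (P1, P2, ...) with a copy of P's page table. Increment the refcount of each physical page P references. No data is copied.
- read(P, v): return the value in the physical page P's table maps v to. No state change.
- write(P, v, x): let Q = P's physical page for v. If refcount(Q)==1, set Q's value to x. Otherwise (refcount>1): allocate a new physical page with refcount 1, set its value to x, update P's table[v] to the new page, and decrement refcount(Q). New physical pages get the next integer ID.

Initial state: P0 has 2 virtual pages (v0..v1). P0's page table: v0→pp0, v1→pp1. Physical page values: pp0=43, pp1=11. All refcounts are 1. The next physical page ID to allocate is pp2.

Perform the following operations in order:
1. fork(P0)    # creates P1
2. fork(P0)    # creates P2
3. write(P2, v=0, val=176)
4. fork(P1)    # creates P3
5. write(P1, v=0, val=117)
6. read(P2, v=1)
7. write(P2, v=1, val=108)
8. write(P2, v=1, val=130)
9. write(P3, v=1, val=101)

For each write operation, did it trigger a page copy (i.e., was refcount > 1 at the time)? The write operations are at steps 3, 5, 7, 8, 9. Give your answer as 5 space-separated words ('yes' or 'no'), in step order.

Op 1: fork(P0) -> P1. 2 ppages; refcounts: pp0:2 pp1:2
Op 2: fork(P0) -> P2. 2 ppages; refcounts: pp0:3 pp1:3
Op 3: write(P2, v0, 176). refcount(pp0)=3>1 -> COPY to pp2. 3 ppages; refcounts: pp0:2 pp1:3 pp2:1
Op 4: fork(P1) -> P3. 3 ppages; refcounts: pp0:3 pp1:4 pp2:1
Op 5: write(P1, v0, 117). refcount(pp0)=3>1 -> COPY to pp3. 4 ppages; refcounts: pp0:2 pp1:4 pp2:1 pp3:1
Op 6: read(P2, v1) -> 11. No state change.
Op 7: write(P2, v1, 108). refcount(pp1)=4>1 -> COPY to pp4. 5 ppages; refcounts: pp0:2 pp1:3 pp2:1 pp3:1 pp4:1
Op 8: write(P2, v1, 130). refcount(pp4)=1 -> write in place. 5 ppages; refcounts: pp0:2 pp1:3 pp2:1 pp3:1 pp4:1
Op 9: write(P3, v1, 101). refcount(pp1)=3>1 -> COPY to pp5. 6 ppages; refcounts: pp0:2 pp1:2 pp2:1 pp3:1 pp4:1 pp5:1

yes yes yes no yes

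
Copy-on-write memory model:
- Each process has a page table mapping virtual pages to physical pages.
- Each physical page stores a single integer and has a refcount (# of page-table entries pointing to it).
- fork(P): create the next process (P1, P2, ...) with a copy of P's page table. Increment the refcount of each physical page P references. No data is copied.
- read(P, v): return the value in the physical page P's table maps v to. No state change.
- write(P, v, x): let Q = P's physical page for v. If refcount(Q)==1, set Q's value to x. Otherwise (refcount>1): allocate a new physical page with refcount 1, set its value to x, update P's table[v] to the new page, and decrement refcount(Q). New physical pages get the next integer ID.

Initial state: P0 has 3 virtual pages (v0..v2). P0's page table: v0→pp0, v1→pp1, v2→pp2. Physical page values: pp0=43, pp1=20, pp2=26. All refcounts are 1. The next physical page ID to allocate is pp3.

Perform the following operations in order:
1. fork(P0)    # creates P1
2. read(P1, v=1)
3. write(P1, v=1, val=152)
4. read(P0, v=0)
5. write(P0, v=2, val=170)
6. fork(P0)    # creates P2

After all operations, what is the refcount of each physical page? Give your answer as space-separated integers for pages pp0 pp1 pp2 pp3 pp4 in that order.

Answer: 3 2 1 1 2

Derivation:
Op 1: fork(P0) -> P1. 3 ppages; refcounts: pp0:2 pp1:2 pp2:2
Op 2: read(P1, v1) -> 20. No state change.
Op 3: write(P1, v1, 152). refcount(pp1)=2>1 -> COPY to pp3. 4 ppages; refcounts: pp0:2 pp1:1 pp2:2 pp3:1
Op 4: read(P0, v0) -> 43. No state change.
Op 5: write(P0, v2, 170). refcount(pp2)=2>1 -> COPY to pp4. 5 ppages; refcounts: pp0:2 pp1:1 pp2:1 pp3:1 pp4:1
Op 6: fork(P0) -> P2. 5 ppages; refcounts: pp0:3 pp1:2 pp2:1 pp3:1 pp4:2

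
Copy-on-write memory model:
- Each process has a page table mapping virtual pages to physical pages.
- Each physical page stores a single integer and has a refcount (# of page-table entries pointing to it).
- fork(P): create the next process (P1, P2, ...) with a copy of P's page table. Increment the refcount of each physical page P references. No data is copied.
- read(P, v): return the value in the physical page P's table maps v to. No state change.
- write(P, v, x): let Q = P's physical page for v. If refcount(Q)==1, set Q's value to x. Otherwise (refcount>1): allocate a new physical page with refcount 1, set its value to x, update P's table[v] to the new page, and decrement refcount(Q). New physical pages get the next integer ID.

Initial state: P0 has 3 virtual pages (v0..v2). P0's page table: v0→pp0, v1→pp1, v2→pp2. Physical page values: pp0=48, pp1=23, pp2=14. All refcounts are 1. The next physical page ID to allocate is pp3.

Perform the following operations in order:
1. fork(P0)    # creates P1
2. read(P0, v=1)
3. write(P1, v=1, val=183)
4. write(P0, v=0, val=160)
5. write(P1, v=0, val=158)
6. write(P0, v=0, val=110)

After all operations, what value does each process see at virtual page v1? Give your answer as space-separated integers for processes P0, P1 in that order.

Answer: 23 183

Derivation:
Op 1: fork(P0) -> P1. 3 ppages; refcounts: pp0:2 pp1:2 pp2:2
Op 2: read(P0, v1) -> 23. No state change.
Op 3: write(P1, v1, 183). refcount(pp1)=2>1 -> COPY to pp3. 4 ppages; refcounts: pp0:2 pp1:1 pp2:2 pp3:1
Op 4: write(P0, v0, 160). refcount(pp0)=2>1 -> COPY to pp4. 5 ppages; refcounts: pp0:1 pp1:1 pp2:2 pp3:1 pp4:1
Op 5: write(P1, v0, 158). refcount(pp0)=1 -> write in place. 5 ppages; refcounts: pp0:1 pp1:1 pp2:2 pp3:1 pp4:1
Op 6: write(P0, v0, 110). refcount(pp4)=1 -> write in place. 5 ppages; refcounts: pp0:1 pp1:1 pp2:2 pp3:1 pp4:1
P0: v1 -> pp1 = 23
P1: v1 -> pp3 = 183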